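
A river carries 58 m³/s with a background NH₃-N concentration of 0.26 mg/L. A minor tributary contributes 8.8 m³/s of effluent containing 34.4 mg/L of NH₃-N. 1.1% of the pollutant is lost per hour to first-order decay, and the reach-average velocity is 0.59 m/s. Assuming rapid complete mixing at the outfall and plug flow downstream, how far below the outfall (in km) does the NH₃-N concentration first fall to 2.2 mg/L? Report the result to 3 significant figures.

148 km

After mixing, C = (58.00·0.2600 + 8.800·34.40) / 66.80 = 317.8/66.80 = 4.757 mg/L.
1.1%/h lost → k = −ln(1 − 0.011) = 0.01106 h⁻¹.
Set 4.757·exp(−k·t) = 2.2 → t = ln(4.757/2.2)/k = 251000 s = 69.73 h.
Distance = v·t = 0.59·251000 = 148100 m = 148.1 km.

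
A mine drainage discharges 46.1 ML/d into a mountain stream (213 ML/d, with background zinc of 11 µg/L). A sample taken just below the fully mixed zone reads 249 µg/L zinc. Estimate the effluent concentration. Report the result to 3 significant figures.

Mass balance: 213.0·11.00 + 46.10·Cₑ = 259.1·249.0
→ Cₑ = (259.1·249.0 − 213.0·11.00) / 46.10 = 1349 µg/L.

1350 µg/L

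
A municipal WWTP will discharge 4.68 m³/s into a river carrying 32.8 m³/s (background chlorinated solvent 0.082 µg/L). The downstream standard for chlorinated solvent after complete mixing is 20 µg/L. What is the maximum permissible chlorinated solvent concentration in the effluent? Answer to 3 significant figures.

At the limit, (Qr·Cr + Qe·Cₑ)/(Qr + Qe) = 20:
Cₑ = (37.48·20 − 32.80·0.08200) / 4.680 = 159.6 µg/L.

160 µg/L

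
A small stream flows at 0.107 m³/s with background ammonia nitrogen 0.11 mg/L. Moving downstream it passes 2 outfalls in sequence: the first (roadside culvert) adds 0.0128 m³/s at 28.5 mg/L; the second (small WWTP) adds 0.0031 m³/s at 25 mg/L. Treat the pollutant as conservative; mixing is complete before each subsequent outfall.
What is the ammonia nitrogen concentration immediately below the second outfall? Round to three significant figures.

Outfall 1: combined Q = 0.1198 m³/s; C = (0.1070·0.1100 + 0.01280·28.50)/0.1198 = 3.143 mg/L.
Outfall 2: combined Q = 0.1229 m³/s; C = (0.1198·3.143 + 0.003100·25.00)/0.1229 = 3.695 mg/L.

3.69 mg/L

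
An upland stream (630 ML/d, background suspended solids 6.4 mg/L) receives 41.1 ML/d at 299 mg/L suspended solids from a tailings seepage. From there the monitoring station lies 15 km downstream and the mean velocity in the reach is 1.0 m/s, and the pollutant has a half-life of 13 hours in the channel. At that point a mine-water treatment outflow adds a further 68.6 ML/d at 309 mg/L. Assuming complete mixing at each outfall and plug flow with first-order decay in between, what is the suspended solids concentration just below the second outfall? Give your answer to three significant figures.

46.3 mg/L

Conservation of mass: C = (630.0·6.400 + 41.10·299.0) / 671.1 = 16320/671.1 = 24.32 mg/L; combined flow 671.1 ML/d.
Travel time t = 15·1000 / 1.0 = 15000 s = 4.167 h.
Half-life 13 h → k = ln 2 / 13 = 0.05332 h⁻¹ = 1.280 d⁻¹.
After decay, C = 24.32 × e^(−kt) = 24.32 × 0.8008 = 19.47 mg/L.
Second outfall: C = (671.1·19.47 + 68.60·309.0)/739.7 = 46.33 mg/L.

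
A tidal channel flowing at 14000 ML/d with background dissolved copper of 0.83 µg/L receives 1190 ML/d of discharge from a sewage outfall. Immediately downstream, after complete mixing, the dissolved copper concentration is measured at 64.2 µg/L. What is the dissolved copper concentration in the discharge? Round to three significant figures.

810 µg/L

Mass balance: 14000·0.8300 + 1190·Cₑ = 15190·64.20
→ Cₑ = (15190·64.20 − 14000·0.8300) / 1190 = 809.7 µg/L.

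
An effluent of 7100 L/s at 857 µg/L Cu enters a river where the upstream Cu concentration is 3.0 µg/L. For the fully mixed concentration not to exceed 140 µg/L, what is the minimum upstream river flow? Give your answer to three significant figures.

Set C_mix = 140: (Q·3.000 + 7100·857.0) / (Q + 7100) = 140
→ Q = 7100·(857.0 − 140)/(140 − 3.000) = 37160 L/s.

37200 L/s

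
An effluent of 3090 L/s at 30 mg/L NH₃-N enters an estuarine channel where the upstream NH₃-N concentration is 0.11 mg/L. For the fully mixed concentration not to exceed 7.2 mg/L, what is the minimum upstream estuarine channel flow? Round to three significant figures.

Set C_mix = 7.2: (Q·0.1100 + 3090·30.00) / (Q + 3090) = 7.2
→ Q = 3090·(30.00 − 7.2)/(7.2 − 0.1100) = 9937 L/s.

9940 L/s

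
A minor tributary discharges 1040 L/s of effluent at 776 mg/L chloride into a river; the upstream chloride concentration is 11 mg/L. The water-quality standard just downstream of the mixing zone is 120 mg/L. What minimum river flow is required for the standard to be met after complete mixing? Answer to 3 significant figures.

Set C_mix = 120: (Q·11.00 + 1040·776.0) / (Q + 1040) = 120
→ Q = 1040·(776.0 − 120)/(120 − 11.00) = 6259 L/s.

6260 L/s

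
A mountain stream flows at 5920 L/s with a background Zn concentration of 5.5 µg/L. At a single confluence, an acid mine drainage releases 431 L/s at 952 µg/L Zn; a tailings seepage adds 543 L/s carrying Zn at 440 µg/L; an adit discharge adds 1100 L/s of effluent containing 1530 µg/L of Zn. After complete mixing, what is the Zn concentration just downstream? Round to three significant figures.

Flow-weighted average: C = (5920·5.500 + 431.0·952.0 + 543.0·440.0 + 1100·1530) / 7994 = 2365000/7994 = 295.8 µg/L.

296 µg/L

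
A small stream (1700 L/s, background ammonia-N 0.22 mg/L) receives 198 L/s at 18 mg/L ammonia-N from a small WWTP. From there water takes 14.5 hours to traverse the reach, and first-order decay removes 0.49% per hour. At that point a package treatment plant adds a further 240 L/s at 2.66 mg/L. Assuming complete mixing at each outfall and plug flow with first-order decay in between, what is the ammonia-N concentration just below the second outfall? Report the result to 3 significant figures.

2.01 mg/L

Flow-weighted average: C = (1700·0.2200 + 198.0·18.00) / 1898 = 3938/1898 = 2.075 mg/L; combined flow 1898 L/s.
0.49%/h lost → k = −ln(1 − 0.0049) = 0.004912 h⁻¹.
Decay over the reach: 2.075·exp(−kt) = 2.075·0.9313 = 1.932 mg/L.
At the second outfall, C = (1898·1.932 + 240.0·2.660) / (1898 + 240.0) = 2.014 mg/L.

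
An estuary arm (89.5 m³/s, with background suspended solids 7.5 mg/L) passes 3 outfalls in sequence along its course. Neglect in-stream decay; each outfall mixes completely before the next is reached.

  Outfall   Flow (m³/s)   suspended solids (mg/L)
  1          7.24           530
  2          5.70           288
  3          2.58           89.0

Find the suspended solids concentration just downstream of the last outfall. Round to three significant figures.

60.7 mg/L

Outfall 1: combined Q = 96.74 m³/s; C = (89.50·7.500 + 7.240·530.0)/96.74 = 46.60 mg/L.
Outfall 2: combined Q = 102.4 m³/s; C = (96.74·46.60 + 5.700·288.0)/102.4 = 60.04 mg/L.
Outfall 3: combined Q = 105.0 m³/s; C = (102.4·60.04 + 2.580·89.00)/105.0 = 60.75 mg/L.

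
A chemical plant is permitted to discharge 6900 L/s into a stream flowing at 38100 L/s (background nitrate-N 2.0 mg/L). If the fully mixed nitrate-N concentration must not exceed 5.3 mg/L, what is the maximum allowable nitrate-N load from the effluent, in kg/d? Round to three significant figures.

Mass balance at the limit: 38100·2.000 + 6900·Cₑ = 45000·5.3 → Cₑ = 23.52 mg/L.
6900 L/s = 6.900 m³/s. Load = 6.900 m³/s × 23.52 g/m³ × 86 400 s/d = 14020 kg/d.

14000 kg/d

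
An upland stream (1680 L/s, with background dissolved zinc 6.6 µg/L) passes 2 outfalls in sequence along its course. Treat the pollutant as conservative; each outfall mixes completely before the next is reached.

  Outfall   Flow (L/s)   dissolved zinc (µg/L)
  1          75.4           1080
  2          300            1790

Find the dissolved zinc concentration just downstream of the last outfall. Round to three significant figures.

Below outfall 1: Q → 1755 L/s, C = (1680·6.600 + 75.40·1080)/1755 = 52.71 µg/L.
Below outfall 2: Q → 2055 L/s, C = (1755·52.71 + 300.0·1790)/2055 = 306.3 µg/L.

306 µg/L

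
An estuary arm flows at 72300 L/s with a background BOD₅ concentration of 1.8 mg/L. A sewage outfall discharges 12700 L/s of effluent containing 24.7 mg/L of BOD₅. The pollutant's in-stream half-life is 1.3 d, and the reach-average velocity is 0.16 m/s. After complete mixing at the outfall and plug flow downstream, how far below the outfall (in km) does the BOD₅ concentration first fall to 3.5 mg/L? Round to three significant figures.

10.4 km

After mixing, C = (72300·1.800 + 12700·24.70) / 85000 = 443800/85000 = 5.222 mg/L.
Half-life 1.3 d → k = ln 2 / 1.3 = 0.5332 d⁻¹.
Set 5.222·exp(−k·t) = 3.5 → t = ln(5.222/3.5)/k = 64820 s = 18.01 h.
Distance = v·t = 0.16·64820 = 10370 m = 10.37 km.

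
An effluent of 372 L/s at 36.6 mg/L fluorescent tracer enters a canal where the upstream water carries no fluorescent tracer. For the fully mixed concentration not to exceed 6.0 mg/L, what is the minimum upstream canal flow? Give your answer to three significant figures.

Set C_mix = 6.0: (Q·0 + 372.0·36.60) / (Q + 372.0) = 6.0
→ Q = 372.0·(36.60 − 6.0)/(6.0 − 0) = 1897 L/s.

1900 L/s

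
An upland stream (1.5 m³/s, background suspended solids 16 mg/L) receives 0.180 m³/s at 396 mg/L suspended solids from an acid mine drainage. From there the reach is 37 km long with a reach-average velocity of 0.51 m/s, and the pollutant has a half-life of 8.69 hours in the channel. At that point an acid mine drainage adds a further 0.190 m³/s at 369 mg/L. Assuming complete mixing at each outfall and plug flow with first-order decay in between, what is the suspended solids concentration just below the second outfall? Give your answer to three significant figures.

Conservation of mass: C = (1.500·16.00 + 0.1800·396.0) / 1.680 = 95.28/1.680 = 56.71 mg/L; combined flow 1.680 m³/s.
Travel time t = 37·1000 / 0.51 = 72550 s = 20.15 h.
Half-life 8.69 h → k = ln 2 / 8.69 = 0.07976 h⁻¹ = 1.914 d⁻¹.
First-order decay: C = 56.71·exp(−k·t) = 56.71·0.2004 = 11.37 mg/L.
Second outfall: C = (1.680·11.37 + 0.1900·369.0)/1.870 = 47.70 mg/L.

47.7 mg/L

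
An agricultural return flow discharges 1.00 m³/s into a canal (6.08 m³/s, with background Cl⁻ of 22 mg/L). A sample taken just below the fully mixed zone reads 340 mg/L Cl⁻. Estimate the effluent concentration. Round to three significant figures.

2270 mg/L

Mass balance: 6.080·22.00 + 1.000·Cₑ = 7.080·340.0
→ Cₑ = (7.080·340.0 − 6.080·22.00) / 1.000 = 2273 mg/L.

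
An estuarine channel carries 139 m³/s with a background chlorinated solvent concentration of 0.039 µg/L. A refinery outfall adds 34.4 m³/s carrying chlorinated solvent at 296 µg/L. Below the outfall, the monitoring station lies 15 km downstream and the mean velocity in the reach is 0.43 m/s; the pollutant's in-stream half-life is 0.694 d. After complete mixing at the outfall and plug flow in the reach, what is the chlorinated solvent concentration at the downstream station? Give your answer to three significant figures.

39.3 µg/L

After mixing, C = (139.0·0.03900 + 34.40·296.0) / 173.4 = 10190/173.4 = 58.75 µg/L.
Travel time t = 15·1000 / 0.43 = 34880 s = 9.690 h.
Half-life 0.694 d → k = ln 2 / 0.694 = 0.9988 d⁻¹.
After decay, C = 58.75 × e^(−kt) = 58.75 × 0.6681 = 39.26 µg/L.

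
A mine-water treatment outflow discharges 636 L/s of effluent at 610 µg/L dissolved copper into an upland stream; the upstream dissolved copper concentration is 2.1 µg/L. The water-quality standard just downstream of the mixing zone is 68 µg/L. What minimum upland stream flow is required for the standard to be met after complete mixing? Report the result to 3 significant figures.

Set C_mix = 68: (Q·2.100 + 636.0·610.0) / (Q + 636.0) = 68
→ Q = 636.0·(610.0 − 68)/(68 − 2.100) = 5231 L/s.

5230 L/s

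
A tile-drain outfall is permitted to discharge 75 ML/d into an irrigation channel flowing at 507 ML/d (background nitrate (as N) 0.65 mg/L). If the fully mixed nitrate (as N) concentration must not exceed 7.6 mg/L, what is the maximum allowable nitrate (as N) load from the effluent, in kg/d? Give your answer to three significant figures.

Mass balance at the limit: 507.0·0.6500 + 75.00·Cₑ = 582.0·7.6 → Cₑ = 54.58 mg/L.
75.00 ML/d = 0.8681 m³/s. Load = 0.8681 m³/s × 54.58 g/m³ × 86 400 s/d = 4094 kg/d.

4090 kg/d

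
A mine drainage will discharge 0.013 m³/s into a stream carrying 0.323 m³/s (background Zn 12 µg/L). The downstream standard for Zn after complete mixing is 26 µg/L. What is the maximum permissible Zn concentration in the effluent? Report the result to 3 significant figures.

374 µg/L

At the limit, (Qr·Cr + Qe·Cₑ)/(Qr + Qe) = 26:
Cₑ = (0.3360·26 − 0.3230·12.00) / 0.01300 = 373.8 µg/L.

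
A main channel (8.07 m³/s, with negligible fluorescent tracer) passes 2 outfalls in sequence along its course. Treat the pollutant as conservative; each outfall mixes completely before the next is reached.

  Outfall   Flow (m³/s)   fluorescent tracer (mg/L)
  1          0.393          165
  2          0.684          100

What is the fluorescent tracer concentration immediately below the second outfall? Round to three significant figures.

14.6 mg/L

Outfall 1: combined Q = 8.463 m³/s; C = (8.070·0 + 0.3930·165.0)/8.463 = 7.662 mg/L.
Outfall 2: combined Q = 9.147 m³/s; C = (8.463·7.662 + 0.6840·100.0)/9.147 = 14.57 mg/L.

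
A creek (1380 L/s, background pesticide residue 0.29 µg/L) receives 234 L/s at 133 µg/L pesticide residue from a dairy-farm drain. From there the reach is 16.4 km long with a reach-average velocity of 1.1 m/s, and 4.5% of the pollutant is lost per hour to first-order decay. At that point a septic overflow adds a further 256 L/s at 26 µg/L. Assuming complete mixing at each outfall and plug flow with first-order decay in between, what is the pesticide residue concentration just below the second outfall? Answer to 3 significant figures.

17.5 µg/L

Conservation of mass: C = (1380·0.2900 + 234.0·133.0) / 1614 = 31520/1614 = 19.53 µg/L; combined flow 1614 L/s.
Travel time t = 16.4·1000 / 1.1 = 14910 s = 4.141 h.
4.5%/h lost → k = −ln(1 − 0.045) = 0.04604 h⁻¹.
Applying C = C₀e^(−kt): 19.53 × 0.8264 = 16.14 µg/L.
Second outfall: C = (1614·16.14 + 256.0·26.00)/1870 = 17.49 µg/L.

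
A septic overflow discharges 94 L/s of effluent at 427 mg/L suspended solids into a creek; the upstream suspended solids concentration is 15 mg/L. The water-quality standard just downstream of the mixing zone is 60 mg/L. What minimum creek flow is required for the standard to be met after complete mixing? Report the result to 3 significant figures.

Set C_mix = 60: (Q·15.00 + 94.00·427.0) / (Q + 94.00) = 60
→ Q = 94.00·(427.0 − 60)/(60 − 15.00) = 766.6 L/s.

767 L/s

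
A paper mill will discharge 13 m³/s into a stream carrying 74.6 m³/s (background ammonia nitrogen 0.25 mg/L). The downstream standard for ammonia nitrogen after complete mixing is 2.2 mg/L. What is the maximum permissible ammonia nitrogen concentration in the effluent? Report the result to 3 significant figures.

13.4 mg/L

At the limit, (Qr·Cr + Qe·Cₑ)/(Qr + Qe) = 2.2:
Cₑ = (87.60·2.2 − 74.60·0.2500) / 13.00 = 13.39 mg/L.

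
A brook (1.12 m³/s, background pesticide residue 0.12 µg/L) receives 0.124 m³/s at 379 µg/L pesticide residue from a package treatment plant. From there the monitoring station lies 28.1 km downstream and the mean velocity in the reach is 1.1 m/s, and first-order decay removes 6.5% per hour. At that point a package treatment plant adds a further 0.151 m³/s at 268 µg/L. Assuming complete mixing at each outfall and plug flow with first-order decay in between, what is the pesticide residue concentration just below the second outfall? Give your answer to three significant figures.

50.0 µg/L

Mixed concentration C = ΣQC/ΣQ = (1.120·0.1200 + 0.1240·379.0) / 1.244 = 47.13/1.244 = 37.89 µg/L; combined flow 1.244 m³/s.
Travel time t = 28.1·1000 / 1.1 = 25550 s = 7.096 h.
6.5%/h lost → k = −ln(1 − 0.065) = 0.06721 h⁻¹.
First-order decay: C = 37.89·exp(−k·t) = 37.89·0.6207 = 23.52 µg/L.
At the second outfall, C = (1.244·23.52 + 0.1510·268.0) / (1.244 + 0.1510) = 49.98 µg/L.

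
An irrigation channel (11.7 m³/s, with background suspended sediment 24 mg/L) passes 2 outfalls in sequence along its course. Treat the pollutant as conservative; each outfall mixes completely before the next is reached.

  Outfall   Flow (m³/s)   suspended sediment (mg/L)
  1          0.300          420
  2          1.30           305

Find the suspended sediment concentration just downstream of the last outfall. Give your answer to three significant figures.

Below outfall 1: Q → 12.00 m³/s, C = (11.70·24.00 + 0.3000·420.0)/12.00 = 33.90 mg/L.
Below outfall 2: Q → 13.30 m³/s, C = (12.00·33.90 + 1.300·305.0)/13.30 = 60.40 mg/L.

60.4 mg/L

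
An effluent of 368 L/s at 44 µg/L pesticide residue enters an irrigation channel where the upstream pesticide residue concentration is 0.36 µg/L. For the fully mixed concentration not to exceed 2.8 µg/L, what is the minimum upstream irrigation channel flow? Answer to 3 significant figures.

6210 L/s

Set C_mix = 2.8: (Q·0.3600 + 368.0·44.00) / (Q + 368.0) = 2.8
→ Q = 368.0·(44.00 − 2.8)/(2.8 − 0.3600) = 6214 L/s.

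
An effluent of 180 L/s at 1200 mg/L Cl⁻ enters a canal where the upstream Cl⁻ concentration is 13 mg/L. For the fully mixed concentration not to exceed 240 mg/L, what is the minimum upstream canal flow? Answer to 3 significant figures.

Set C_mix = 240: (Q·13.00 + 180.0·1200) / (Q + 180.0) = 240
→ Q = 180.0·(1200 − 240)/(240 − 13.00) = 761.2 L/s.

761 L/s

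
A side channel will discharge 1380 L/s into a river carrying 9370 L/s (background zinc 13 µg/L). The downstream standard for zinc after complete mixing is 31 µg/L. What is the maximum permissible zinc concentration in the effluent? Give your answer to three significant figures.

153 µg/L

At the limit, (Qr·Cr + Qe·Cₑ)/(Qr + Qe) = 31:
Cₑ = (10750·31 − 9370·13.00) / 1380 = 153.2 µg/L.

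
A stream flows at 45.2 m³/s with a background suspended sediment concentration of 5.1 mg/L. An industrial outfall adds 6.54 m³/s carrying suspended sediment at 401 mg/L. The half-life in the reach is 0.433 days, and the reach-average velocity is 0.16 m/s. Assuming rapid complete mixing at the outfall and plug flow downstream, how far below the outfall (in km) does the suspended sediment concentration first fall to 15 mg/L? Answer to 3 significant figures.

11.2 km

Conservation of mass: C = (45.20·5.100 + 6.540·401.0) / 51.74 = 2853/51.74 = 55.14 mg/L.
Half-life 0.433 d → k = ln 2 / 0.433 = 1.601 d⁻¹.
Set 55.14·exp(−k·t) = 15 → t = ln(55.14/15)/k = 70270 s = 19.52 h.
Distance = v·t = 0.16·70270 = 11240 m = 11.24 km.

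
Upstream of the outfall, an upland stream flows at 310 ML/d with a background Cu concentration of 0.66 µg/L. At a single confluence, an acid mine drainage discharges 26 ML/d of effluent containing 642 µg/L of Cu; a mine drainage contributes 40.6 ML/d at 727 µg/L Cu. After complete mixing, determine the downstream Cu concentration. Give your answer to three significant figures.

123 µg/L

Flow-weighted average: C = (310.0·0.6600 + 26.00·642.0 + 40.60·727.0) / 376.6 = 46410/376.6 = 123.2 µg/L.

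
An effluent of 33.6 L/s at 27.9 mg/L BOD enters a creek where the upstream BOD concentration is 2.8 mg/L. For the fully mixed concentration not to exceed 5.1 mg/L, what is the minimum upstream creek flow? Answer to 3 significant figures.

Set C_mix = 5.1: (Q·2.800 + 33.60·27.90) / (Q + 33.60) = 5.1
→ Q = 33.60·(27.90 − 5.1)/(5.1 − 2.800) = 333.1 L/s.

333 L/s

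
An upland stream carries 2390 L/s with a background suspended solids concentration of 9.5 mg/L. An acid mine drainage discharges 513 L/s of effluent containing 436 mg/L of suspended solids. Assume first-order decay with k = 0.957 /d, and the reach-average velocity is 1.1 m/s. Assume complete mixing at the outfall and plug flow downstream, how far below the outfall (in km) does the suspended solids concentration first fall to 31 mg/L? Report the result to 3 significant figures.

Mixed concentration C = ΣQC/ΣQ = (2390·9.500 + 513.0·436.0) / 2903 = 246400/2903 = 84.87 mg/L.
Set 84.87·exp(−k·t) = 31 → t = ln(84.87/31)/k = 90920 s = 25.26 h.
Distance = v·t = 1.1·90920 = 100000 m = 100.0 km.

100 km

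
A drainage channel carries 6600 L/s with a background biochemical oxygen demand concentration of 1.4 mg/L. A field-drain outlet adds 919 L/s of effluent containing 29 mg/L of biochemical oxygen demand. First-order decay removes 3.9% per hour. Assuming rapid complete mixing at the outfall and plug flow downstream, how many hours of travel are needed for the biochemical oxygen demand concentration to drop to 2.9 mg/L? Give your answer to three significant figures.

Mass balance: C = (6600·1.400 + 919.0·29.00) / 7519 = 35890/7519 = 4.773 mg/L.
3.9%/h lost → k = −ln(1 − 0.039) = 0.03978 h⁻¹.
4.773·exp(−k·t) = 2.9 → t = ln(4.773/2.9)/k = 45100 s = 12.53 h.

12.5 h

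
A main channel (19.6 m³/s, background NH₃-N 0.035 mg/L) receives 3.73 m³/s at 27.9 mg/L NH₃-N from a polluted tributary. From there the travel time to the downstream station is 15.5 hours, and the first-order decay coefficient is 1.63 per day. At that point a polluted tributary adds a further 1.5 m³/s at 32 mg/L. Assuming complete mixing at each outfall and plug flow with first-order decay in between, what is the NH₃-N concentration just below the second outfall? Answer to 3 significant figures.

3.41 mg/L

After mixing, C = (19.60·0.03500 + 3.730·27.90) / 23.33 = 104.8/23.33 = 4.490 mg/L; combined flow 23.33 m³/s.
After decay, C = 4.490 × e^(−kt) = 4.490 × 0.3490 = 1.567 mg/L.
At the second outfall, C = (23.33·1.567 + 1.500·32.00) / (23.33 + 1.500) = 3.405 mg/L.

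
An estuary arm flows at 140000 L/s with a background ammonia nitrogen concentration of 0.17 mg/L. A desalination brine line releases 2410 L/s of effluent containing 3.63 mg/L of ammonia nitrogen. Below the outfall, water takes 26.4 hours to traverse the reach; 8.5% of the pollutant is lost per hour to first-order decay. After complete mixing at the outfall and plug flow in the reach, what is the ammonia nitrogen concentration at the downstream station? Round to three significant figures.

0.0219 mg/L

Conservation of mass: C = (140000·0.1700 + 2410·3.630) / 142400 = 32550/142400 = 0.2286 mg/L.
8.5%/h lost → k = −ln(1 − 0.085) = 0.08883 h⁻¹.
After decay, C = 0.2286 × e^(−kt) = 0.2286 × 0.09583 = 0.02190 mg/L.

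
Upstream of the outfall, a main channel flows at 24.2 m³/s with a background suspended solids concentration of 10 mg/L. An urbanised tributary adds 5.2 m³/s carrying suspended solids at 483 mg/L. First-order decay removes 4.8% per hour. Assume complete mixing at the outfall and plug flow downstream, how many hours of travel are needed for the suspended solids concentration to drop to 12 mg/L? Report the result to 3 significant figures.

41.8 h

Mixed concentration C = ΣQC/ΣQ = (24.20·10.00 + 5.200·483.0) / 29.40 = 2754/29.40 = 93.66 mg/L.
4.8%/h lost → k = −ln(1 − 0.048) = 0.04919 h⁻¹.
93.66·exp(−k·t) = 12 → t = ln(93.66/12)/k = 150400 s = 41.77 h.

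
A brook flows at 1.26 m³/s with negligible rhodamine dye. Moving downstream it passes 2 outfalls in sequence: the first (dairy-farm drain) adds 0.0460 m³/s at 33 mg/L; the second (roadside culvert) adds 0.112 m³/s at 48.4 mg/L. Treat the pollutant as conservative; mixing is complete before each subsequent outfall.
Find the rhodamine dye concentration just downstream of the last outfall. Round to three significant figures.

4.89 mg/L

After outfall 1: Q = 1.260 + 0.04600 = 1.306 m³/s; C = (1.260·0 + 0.04600·33.00)/1.306 = 1.162 mg/L.
After outfall 2: Q = 1.306 + 0.1120 = 1.418 m³/s; C = (1.306·1.162 + 0.1120·48.40)/1.418 = 4.893 mg/L.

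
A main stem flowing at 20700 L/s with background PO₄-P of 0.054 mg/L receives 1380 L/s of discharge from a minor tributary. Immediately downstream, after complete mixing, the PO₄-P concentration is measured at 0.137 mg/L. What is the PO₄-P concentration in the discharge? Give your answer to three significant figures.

Mass balance: 20700·0.05400 + 1380·Cₑ = 22080·0.1370
→ Cₑ = (22080·0.1370 − 20700·0.05400) / 1380 = 1.382 mg/L.

1.38 mg/L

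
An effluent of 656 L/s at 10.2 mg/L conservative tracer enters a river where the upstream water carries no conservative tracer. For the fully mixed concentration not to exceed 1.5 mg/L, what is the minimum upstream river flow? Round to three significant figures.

3800 L/s

Set C_mix = 1.5: (Q·0 + 656.0·10.20) / (Q + 656.0) = 1.5
→ Q = 656.0·(10.20 − 1.5)/(1.5 − 0) = 3805 L/s.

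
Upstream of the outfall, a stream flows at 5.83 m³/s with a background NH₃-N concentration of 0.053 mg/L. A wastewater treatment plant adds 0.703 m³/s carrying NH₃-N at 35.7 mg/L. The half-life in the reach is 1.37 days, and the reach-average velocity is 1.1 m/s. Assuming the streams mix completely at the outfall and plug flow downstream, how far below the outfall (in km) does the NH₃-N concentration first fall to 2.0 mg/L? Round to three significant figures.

Mixed concentration C = ΣQC/ΣQ = (5.830·0.05300 + 0.7030·35.70) / 6.533 = 25.41/6.533 = 3.889 mg/L.
Half-life 1.37 d → k = ln 2 / 1.37 = 0.5059 d⁻¹.
Set 3.889·exp(−k·t) = 2.0 → t = ln(3.889/2.0)/k = 113600 s = 31.54 h.
Distance = v·t = 1.1·113600 = 124900 m = 124.9 km.

125 km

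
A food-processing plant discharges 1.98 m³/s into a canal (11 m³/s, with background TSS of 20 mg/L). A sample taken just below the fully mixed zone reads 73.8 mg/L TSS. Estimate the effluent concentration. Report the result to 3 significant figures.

Mass balance: 11.00·20.00 + 1.980·Cₑ = 12.98·73.80
→ Cₑ = (12.98·73.80 − 11.00·20.00) / 1.980 = 372.7 mg/L.

373 mg/L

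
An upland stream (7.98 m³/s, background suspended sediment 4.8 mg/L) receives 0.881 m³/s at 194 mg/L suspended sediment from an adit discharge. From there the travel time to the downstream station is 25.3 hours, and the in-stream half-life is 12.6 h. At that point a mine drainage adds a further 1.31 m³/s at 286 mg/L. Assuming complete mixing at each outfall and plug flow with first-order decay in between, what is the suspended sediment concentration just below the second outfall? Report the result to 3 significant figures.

42.0 mg/L

Mass balance: C = (7.980·4.800 + 0.8810·194.0) / 8.861 = 209.2/8.861 = 23.61 mg/L; combined flow 8.861 m³/s.
Half-life 12.6 h → k = ln 2 / 12.6 = 0.05501 h⁻¹ = 1.320 d⁻¹.
After decay, C = 23.61 × e^(−kt) = 23.61 × 0.2486 = 5.870 mg/L.
At the second outfall, C = (8.861·5.870 + 1.310·286.0) / (8.861 + 1.310) = 41.95 mg/L.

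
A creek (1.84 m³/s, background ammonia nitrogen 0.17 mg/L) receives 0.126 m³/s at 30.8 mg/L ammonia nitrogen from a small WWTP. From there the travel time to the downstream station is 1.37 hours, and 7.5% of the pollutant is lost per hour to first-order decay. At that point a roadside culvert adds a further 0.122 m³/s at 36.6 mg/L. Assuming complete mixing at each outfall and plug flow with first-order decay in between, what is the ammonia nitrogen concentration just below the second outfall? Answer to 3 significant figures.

3.94 mg/L

Flow-weighted average: C = (1.840·0.1700 + 0.1260·30.80) / 1.966 = 4.194/1.966 = 2.133 mg/L; combined flow 1.966 m³/s.
7.5%/h lost → k = −ln(1 − 0.075) = 0.07796 h⁻¹.
Applying C = C₀e^(−kt): 2.133 × 0.8987 = 1.917 mg/L.
At the second outfall, C = (1.966·1.917 + 0.1220·36.60) / (1.966 + 0.1220) = 3.943 mg/L.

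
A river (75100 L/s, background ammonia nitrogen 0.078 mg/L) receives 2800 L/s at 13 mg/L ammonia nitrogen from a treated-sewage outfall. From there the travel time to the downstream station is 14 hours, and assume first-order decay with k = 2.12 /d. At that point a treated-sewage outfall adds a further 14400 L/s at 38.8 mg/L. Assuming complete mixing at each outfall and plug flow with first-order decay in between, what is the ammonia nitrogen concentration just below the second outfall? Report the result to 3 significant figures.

Flow-weighted average: C = (75100·0.07800 + 2800·13.00) / 77900 = 42260/77900 = 0.5425 mg/L; combined flow 77900 L/s.
Decay over the reach: 0.5425·exp(−kt) = 0.5425·0.2904 = 0.1575 mg/L.
At the second outfall, C = (77900·0.1575 + 14400·38.80) / (77900 + 14400) = 6.186 mg/L.

6.19 mg/L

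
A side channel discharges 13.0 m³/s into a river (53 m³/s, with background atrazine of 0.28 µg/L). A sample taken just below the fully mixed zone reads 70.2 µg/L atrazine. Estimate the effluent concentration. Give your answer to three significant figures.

Mass balance: 53.00·0.2800 + 13.00·Cₑ = 66.00·70.20
→ Cₑ = (66.00·70.20 − 53.00·0.2800) / 13.00 = 355.3 µg/L.

355 µg/L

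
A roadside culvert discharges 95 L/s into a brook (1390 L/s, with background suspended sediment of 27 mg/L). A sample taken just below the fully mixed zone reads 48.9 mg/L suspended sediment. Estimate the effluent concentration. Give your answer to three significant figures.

369 mg/L

Mass balance: 1390·27.00 + 95.00·Cₑ = 1485·48.90
→ Cₑ = (1485·48.90 − 1390·27.00) / 95.00 = 369.3 mg/L.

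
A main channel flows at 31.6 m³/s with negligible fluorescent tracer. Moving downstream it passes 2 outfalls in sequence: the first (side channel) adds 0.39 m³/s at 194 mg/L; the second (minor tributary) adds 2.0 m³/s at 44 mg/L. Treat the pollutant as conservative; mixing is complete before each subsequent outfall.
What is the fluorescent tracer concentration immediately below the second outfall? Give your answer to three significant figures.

Outfall 1: combined Q = 31.99 m³/s; C = (31.60·0 + 0.3900·194.0)/31.99 = 2.365 mg/L.
Outfall 2: combined Q = 33.99 m³/s; C = (31.99·2.365 + 2.000·44.00)/33.99 = 4.815 mg/L.

4.81 mg/L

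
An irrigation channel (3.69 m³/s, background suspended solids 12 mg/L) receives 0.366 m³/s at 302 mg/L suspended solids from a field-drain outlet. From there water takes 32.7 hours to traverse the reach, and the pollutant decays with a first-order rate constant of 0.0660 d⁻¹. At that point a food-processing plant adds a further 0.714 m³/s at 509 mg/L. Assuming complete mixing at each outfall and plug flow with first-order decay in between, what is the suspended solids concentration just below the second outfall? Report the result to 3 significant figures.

After mixing, C = (3.690·12.00 + 0.3660·302.0) / 4.056 = 154.8/4.056 = 38.17 mg/L; combined flow 4.056 m³/s.
Applying C = C₀e^(−kt): 38.17 × 0.9140 = 34.89 mg/L.
Second outfall: C = (4.056·34.89 + 0.7140·509.0)/4.770 = 105.9 mg/L.

106 mg/L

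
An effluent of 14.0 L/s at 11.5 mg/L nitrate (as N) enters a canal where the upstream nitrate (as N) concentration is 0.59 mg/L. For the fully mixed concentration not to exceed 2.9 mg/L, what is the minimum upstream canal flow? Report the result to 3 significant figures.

52.1 L/s

Set C_mix = 2.9: (Q·0.5900 + 14.00·11.50) / (Q + 14.00) = 2.9
→ Q = 14.00·(11.50 − 2.9)/(2.9 − 0.5900) = 52.12 L/s.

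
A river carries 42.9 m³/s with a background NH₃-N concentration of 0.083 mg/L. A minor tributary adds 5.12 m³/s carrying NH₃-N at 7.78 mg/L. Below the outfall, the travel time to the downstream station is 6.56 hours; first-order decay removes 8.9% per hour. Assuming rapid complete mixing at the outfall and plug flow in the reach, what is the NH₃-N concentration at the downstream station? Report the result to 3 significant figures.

Flow-weighted average: C = (42.90·0.08300 + 5.120·7.780) / 48.02 = 43.39/48.02 = 0.9037 mg/L.
8.9%/h lost → k = −ln(1 − 0.089) = 0.09321 h⁻¹.
First-order decay: C = 0.9037·exp(−k·t) = 0.9037·0.5426 = 0.4903 mg/L.

0.490 mg/L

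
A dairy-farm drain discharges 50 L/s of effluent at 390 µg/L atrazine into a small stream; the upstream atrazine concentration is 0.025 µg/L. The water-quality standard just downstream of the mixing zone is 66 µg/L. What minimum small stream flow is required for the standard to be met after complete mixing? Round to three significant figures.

246 L/s

Set C_mix = 66: (Q·0.02500 + 50.00·390.0) / (Q + 50.00) = 66
→ Q = 50.00·(390.0 − 66)/(66 − 0.02500) = 245.5 L/s.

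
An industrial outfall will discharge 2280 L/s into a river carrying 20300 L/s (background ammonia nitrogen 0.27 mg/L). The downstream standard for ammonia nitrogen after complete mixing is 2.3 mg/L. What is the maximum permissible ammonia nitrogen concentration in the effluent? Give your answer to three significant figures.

20.4 mg/L

At the limit, (Qr·Cr + Qe·Cₑ)/(Qr + Qe) = 2.3:
Cₑ = (22580·2.3 − 20300·0.2700) / 2280 = 20.37 mg/L.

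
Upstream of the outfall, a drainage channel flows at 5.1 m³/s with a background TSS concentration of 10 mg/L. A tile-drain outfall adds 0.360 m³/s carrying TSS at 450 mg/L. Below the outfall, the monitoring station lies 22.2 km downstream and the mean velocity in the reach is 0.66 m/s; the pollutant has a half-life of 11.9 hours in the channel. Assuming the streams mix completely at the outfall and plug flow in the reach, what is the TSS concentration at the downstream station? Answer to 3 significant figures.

Flow-weighted average: C = (5.100·10.00 + 0.3600·450.0) / 5.460 = 213.0/5.460 = 39.01 mg/L.
Travel time t = 22.2·1000 / 0.66 = 33640 s = 9.343 h.
Half-life 11.9 h → k = ln 2 / 11.9 = 0.05825 h⁻¹ = 1.398 d⁻¹.
Applying C = C₀e^(−kt): 39.01 × 0.5803 = 22.64 mg/L.

22.6 mg/L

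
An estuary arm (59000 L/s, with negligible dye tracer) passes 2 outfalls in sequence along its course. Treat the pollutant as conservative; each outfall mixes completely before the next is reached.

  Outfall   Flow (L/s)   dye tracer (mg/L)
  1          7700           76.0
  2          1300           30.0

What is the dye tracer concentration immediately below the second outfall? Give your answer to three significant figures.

9.18 mg/L

Outfall 1: combined Q = 66700 L/s; C = (59000·0 + 7700·76.00)/66700 = 8.774 mg/L.
Outfall 2: combined Q = 68000 L/s; C = (66700·8.774 + 1300·30.00)/68000 = 9.179 mg/L.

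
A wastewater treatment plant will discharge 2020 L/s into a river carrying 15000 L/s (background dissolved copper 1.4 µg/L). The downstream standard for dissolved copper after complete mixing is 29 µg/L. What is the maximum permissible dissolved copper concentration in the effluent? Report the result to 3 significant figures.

234 µg/L

At the limit, (Qr·Cr + Qe·Cₑ)/(Qr + Qe) = 29:
Cₑ = (17020·29 − 15000·1.400) / 2020 = 234.0 µg/L.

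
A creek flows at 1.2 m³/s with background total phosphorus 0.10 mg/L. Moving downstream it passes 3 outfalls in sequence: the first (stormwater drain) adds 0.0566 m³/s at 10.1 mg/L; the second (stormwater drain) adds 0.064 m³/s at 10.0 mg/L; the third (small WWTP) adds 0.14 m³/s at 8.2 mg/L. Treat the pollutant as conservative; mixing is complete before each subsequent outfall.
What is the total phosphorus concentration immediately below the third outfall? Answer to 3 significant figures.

1.70 mg/L

Below outfall 1: Q → 1.257 m³/s, C = (1.200·0.1000 + 0.05660·10.10)/1.257 = 0.5504 mg/L.
Below outfall 2: Q → 1.321 m³/s, C = (1.257·0.5504 + 0.06400·10.00)/1.321 = 1.008 mg/L.
Below outfall 3: Q → 1.461 m³/s, C = (1.321·1.008 + 0.1400·8.200)/1.461 = 1.698 mg/L.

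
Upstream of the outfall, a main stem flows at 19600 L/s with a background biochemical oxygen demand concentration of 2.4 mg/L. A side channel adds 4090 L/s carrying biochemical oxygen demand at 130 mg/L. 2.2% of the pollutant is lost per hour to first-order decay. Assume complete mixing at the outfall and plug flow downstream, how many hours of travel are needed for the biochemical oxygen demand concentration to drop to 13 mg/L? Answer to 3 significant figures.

Conservation of mass: C = (19600·2.400 + 4090·130.0) / 23690 = 578700/23690 = 24.43 mg/L.
2.2%/h lost → k = −ln(1 − 0.022) = 0.02225 h⁻¹.
24.43·exp(−k·t) = 13 → t = ln(24.43/13)/k = 102100 s = 28.36 h.

28.4 h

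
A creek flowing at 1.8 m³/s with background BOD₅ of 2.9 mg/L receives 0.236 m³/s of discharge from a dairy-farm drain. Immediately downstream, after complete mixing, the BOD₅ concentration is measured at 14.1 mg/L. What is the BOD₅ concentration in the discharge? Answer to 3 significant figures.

Mass balance: 1.800·2.900 + 0.2360·Cₑ = 2.036·14.10
→ Cₑ = (2.036·14.10 − 1.800·2.900) / 0.2360 = 99.52 mg/L.

99.5 mg/L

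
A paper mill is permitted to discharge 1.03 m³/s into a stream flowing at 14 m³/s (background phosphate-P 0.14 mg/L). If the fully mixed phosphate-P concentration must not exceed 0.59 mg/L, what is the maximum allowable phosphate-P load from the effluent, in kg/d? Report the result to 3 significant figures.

597 kg/d

Mass balance at the limit: 14.00·0.1400 + 1.030·Cₑ = 15.03·0.59 → Cₑ = 6.707 mg/L.
Load = 1.030 m³/s × 6.707 g/m³ × 86 400 s/d = 596.8 kg/d.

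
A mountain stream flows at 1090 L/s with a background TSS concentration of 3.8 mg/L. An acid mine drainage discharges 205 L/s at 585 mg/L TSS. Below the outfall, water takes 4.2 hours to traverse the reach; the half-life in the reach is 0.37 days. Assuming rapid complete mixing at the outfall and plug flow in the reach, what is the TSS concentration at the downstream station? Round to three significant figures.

Flow-weighted average: C = (1090·3.800 + 205.0·585.0) / 1295 = 124100/1295 = 95.80 mg/L.
Half-life 0.37 d → k = ln 2 / 0.37 = 1.873 d⁻¹.
After decay, C = 95.80 × e^(−kt) = 95.80 × 0.7205 = 69.03 mg/L.

69.0 mg/L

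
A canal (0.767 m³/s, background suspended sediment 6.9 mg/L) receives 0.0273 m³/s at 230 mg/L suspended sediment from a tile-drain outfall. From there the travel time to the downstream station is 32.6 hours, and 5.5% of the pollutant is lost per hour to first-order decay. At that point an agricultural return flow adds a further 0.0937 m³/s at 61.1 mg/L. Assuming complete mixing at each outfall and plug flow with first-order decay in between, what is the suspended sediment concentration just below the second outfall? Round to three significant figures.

Flow-weighted average: C = (0.7670·6.900 + 0.02730·230.0) / 0.7943 = 11.57/0.7943 = 14.57 mg/L; combined flow 0.7943 m³/s.
5.5%/h lost → k = −ln(1 − 0.055) = 0.05657 h⁻¹.
Applying C = C₀e^(−kt): 14.57 × 0.1582 = 2.304 mg/L.
At the second outfall, C = (0.7943·2.304 + 0.09370·61.10) / (0.7943 + 0.09370) = 8.508 mg/L.

8.51 mg/L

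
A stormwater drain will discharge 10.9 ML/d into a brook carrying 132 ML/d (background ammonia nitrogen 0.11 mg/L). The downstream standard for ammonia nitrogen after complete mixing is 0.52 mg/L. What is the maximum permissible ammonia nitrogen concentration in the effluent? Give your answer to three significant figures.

At the limit, (Qr·Cr + Qe·Cₑ)/(Qr + Qe) = 0.52:
Cₑ = (142.9·0.52 − 132.0·0.1100) / 10.90 = 5.485 mg/L.

5.49 mg/L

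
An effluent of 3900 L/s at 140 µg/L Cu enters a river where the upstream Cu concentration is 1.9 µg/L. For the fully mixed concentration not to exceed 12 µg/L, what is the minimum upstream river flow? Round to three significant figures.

49400 L/s

Set C_mix = 12: (Q·1.900 + 3900·140.0) / (Q + 3900) = 12
→ Q = 3900·(140.0 − 12)/(12 − 1.900) = 49430 L/s.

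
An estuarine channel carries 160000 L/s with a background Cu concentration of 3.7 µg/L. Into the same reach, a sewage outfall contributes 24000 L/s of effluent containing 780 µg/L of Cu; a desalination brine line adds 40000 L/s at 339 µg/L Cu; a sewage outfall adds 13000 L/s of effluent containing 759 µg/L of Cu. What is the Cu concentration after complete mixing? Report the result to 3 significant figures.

Flow-weighted average: C = (160000·3.700 + 24000·780.0 + 40000·339.0 + 13000·759.0) / 237000 = 42740000/237000 = 180.3 µg/L.

180 µg/L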